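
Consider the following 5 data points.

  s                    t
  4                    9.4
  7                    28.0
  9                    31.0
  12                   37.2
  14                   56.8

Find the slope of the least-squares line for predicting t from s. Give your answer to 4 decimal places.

4.1420

n = 5, Σx = 46, Σy = 162.4, Σxy = 1754.2, Σx² = 486
Sxx = Σx² − (Σx)²/n = 486 − 423.2 = 62.8
Sxy = Σxy − (Σx)(Σy)/n = 1754.2 − 1494.08 = 260.12
b = Sxy/Sxx = 260.12/62.8 = 4.142038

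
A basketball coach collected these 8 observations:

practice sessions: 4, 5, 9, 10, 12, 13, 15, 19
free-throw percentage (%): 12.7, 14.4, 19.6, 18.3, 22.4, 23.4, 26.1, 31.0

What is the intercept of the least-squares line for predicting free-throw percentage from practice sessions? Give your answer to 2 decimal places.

7.94

n = 8, Σx = 87, Σy = 167.9, Σxy = 2035.7, Σx² = 1121
Sxx = Σx² − (Σx)²/n = 1121 − 946.125 = 174.875
Sxy = Σxy − (Σx)(Σy)/n = 2035.7 − 1825.9125 = 209.7875
b = Sxy/Sxx = 209.7875/174.875 = 1.199643
a = ȳ − b·x̄ = 20.9875 − 1.199643·10.875 = 7.941387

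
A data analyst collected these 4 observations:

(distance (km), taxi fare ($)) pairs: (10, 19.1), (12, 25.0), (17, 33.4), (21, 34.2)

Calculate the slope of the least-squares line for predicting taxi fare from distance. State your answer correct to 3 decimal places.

n = 4, Σx = 60, Σy = 111.7, Σxy = 1777, Σx² = 974
Sxx = Σx² − (Σx)²/n = 974 − 900 = 74
Sxy = Σxy − (Σx)(Σy)/n = 1777 − 1675.5 = 101.5
b = Sxy/Sxx = 101.5/74 = 1.371622

1.372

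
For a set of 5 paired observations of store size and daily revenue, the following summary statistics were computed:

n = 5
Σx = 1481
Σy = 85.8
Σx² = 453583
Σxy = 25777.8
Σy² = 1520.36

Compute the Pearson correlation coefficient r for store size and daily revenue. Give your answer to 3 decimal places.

Sxx = Σx² − (Σx)²/n = 453583 − 438672.2 = 14910.8
Sxy = Σxy − (Σx)(Σy)/n = 25777.8 − 25413.96 = 363.84
Syy = Σy² − (Σy)²/n = 1520.36 − 1472.328 = 48.032
r = Sxy/√(Sxx·Syy) = 363.84/√(716195.5456) = 363.84/846.283372 = 0.429927

0.430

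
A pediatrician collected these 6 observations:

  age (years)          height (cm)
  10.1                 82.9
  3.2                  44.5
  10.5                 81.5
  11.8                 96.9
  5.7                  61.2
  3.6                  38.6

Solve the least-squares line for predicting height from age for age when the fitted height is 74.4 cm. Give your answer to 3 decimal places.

8.605

n = 6, Σx = 44.9, Σy = 405.6, Σxy = 3466.66, Σx² = 407.19
Sxx = Σx² − (Σx)²/n = 407.19 − 336.001667 = 71.188333
Sxy = Σxy − (Σx)(Σy)/n = 3466.66 − 3035.24 = 431.42
b = Sxy/Sxx = 431.42/71.188333 = 6.060263
a = ȳ − b·x̄ = 67.6 − 6.060263·7.483333 = 22.249034
Set a + b·x = 74.4: x = (74.4 − 22.249034) / 6.060263 = 8.605397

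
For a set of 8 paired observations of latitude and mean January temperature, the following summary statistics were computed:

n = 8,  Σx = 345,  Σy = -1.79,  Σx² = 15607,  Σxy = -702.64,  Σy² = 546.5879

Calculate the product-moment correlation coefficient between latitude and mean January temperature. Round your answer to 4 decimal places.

Sxx = Σx² − (Σx)²/n = 15607 − 14878.125 = 728.875
Sxy = Σxy − (Σx)(Σy)/n = -702.64 − (-77.19375) = -625.44625
Syy = Σy² − (Σy)²/n = 546.5879 − 0.400512 = 546.187387
r = Sxy/√(Sxx·Syy) = -625.44625/√(398102.332064) = -625.44625/630.953510 = -0.991272

-0.9913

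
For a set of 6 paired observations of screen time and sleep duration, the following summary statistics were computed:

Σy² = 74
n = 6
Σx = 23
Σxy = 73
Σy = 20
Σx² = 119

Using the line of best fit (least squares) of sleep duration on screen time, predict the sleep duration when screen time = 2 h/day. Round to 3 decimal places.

Sxx = Σx² − (Σx)²/n = 119 − 88.166667 = 30.833333
Sxy = Σxy − (Σx)(Σy)/n = 73 − 76.666667 = -3.666667
b = Sxy/Sxx = -3.666667/30.833333 = -0.118919
a = ȳ − b·x̄ = 3.333333 − (-0.118919)·3.833333 = 3.789189
ŷ(2) = a + b·2 = 3.789189 + (-0.118919)·2 = 3.551351

3.551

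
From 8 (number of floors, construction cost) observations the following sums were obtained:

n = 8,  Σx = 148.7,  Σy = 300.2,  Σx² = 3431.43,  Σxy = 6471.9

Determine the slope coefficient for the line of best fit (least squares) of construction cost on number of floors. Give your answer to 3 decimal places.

1.336

Sxx = Σx² − (Σx)²/n = 3431.43 − 2763.96125 = 667.46875
Sxy = Σxy − (Σx)(Σy)/n = 6471.9 − 5579.9675 = 891.9325
b = Sxy/Sxx = 891.9325/667.46875 = 1.336291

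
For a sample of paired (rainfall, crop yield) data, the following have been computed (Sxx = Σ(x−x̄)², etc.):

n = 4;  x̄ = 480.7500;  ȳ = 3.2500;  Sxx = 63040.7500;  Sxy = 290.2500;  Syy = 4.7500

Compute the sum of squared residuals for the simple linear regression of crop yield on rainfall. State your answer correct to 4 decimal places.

3.4136

b = Sxy/Sxx = 290.25/63040.75 = 0.004604
SSE = Syy − b·Sxy = 4.75 − 0.004604·290.25 = 3.413641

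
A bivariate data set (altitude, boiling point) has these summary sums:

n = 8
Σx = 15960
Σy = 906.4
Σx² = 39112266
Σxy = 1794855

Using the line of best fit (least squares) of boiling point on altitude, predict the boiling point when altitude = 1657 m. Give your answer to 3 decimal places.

113.923

Sxx = Σx² − (Σx)²/n = 39112266 − 31840200 = 7272066
Sxy = Σxy − (Σx)(Σy)/n = 1794855 − 1808268 = -13413
b = Sxy/Sxx = -13413/7272066 = -0.001844
a = ȳ − b·x̄ = 113.3 − (-0.001844)·1995 = 116.979688
ŷ(1657) = a + b·1657 = 116.979688 + (-0.001844)·1657 = 113.923426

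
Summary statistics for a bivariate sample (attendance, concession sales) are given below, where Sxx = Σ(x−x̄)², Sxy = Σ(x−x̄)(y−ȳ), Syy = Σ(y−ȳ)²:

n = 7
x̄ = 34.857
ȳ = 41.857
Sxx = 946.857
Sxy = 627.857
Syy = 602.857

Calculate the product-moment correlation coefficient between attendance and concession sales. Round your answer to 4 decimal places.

0.8310

r = Sxy/√(Sxx·Syy) = 627.857/√(570819.370449) = 627.857/755.525890 = 0.831020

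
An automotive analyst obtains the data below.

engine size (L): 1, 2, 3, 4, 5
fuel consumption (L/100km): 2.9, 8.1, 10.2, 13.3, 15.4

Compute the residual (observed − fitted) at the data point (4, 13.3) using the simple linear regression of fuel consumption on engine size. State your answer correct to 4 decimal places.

0.3000

n = 5, Σx = 15, Σy = 49.9, Σxy = 179.9, Σx² = 55
Sxx = Σx² − (Σx)²/n = 55 − 45 = 10
Sxy = Σxy − (Σx)(Σy)/n = 179.9 − 149.7 = 30.2
b = Sxy/Sxx = 30.2/10 = 3.02
a = ȳ − b·x̄ = 9.98 − 3.02·3 = 0.92
ŷ(4) = 0.92 + 3.02·4 = 13
residual = y − ŷ = 13.3 − 13 = 0.3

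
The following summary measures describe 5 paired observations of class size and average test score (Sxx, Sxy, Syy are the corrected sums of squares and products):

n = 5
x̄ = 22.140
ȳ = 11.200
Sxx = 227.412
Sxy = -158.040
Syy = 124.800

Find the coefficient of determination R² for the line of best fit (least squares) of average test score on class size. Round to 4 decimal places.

R² = Sxy²/(Sxx·Syy) = (-158.04)²/(227.412·124.8) = 0.880047

0.8800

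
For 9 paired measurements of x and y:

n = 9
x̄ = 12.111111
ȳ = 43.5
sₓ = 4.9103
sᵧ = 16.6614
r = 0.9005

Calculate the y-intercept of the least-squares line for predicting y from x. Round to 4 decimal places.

6.4941

b = r · sᵧ/sₓ = 0.9005 · 16.6614/4.9103 = 3.055534
a = ȳ − b·x̄ = 43.5 − 3.055534·12.111111 = 6.494083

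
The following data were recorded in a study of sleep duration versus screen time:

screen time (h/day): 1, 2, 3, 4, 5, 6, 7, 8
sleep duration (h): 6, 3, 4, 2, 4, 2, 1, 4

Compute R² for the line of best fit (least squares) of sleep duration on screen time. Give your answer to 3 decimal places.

0.267

n = 8, Σx = 36, Σy = 26, Σxy = 103, Σx² = 204, Σy² = 102
Sxx = Σx² − (Σx)²/n = 204 − 162 = 42
Sxy = Σxy − (Σx)(Σy)/n = 103 − 117 = -14
Syy = Σy² − (Σy)²/n = 102 − 84.5 = 17.5
R² = Sxy²/(Sxx·Syy) = (-14)²/(42·17.5) = 0.266667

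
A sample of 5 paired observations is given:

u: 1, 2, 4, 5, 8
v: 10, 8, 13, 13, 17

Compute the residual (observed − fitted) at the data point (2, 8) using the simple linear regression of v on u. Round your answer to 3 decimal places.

n = 5, Σx = 20, Σy = 61, Σxy = 279, Σx² = 110
Sxx = Σx² − (Σx)²/n = 110 − 80 = 30
Sxy = Σxy − (Σx)(Σy)/n = 279 − 244 = 35
b = Sxy/Sxx = 35/30 = 1.166667
a = ȳ − b·x̄ = 12.2 − 1.166667·4 = 7.533333
ŷ(2) = 7.533333 + 1.166667·2 = 9.866667
residual = y − ŷ = 8 − 9.866667 = -1.866667

-1.867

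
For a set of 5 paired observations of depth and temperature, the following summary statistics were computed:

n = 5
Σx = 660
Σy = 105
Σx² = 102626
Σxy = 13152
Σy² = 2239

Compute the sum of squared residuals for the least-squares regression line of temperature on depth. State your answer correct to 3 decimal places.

Sxx = Σx² − (Σx)²/n = 102626 − 87120 = 15506
Sxy = Σxy − (Σx)(Σy)/n = 13152 − 13860 = -708
Syy = Σy² − (Σy)²/n = 2239 − 2205 = 34
b = Sxy/Sxx = -708/15506 = -0.045660
SSE = Syy − b·Sxy = 34 − (-0.045660)·(-708) = 1.672901

1.673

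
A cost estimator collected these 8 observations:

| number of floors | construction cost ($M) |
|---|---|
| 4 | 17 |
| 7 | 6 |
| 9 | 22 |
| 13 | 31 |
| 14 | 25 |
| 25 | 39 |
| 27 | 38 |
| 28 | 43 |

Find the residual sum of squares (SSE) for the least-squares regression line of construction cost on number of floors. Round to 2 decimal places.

196.91

n = 8, Σx = 127, Σy = 221, Σxy = 4266, Σx² = 2649, Σy² = 7209
Sxx = Σx² − (Σx)²/n = 2649 − 2016.125 = 632.875
Sxy = Σxy − (Σx)(Σy)/n = 4266 − 3508.375 = 757.625
Syy = Σy² − (Σy)²/n = 7209 − 6105.125 = 1103.875
b = Sxy/Sxx = 757.625/632.875 = 1.197116
SSE = Syy − b·Sxy = 1103.875 − 1.197116·757.625 = 196.909737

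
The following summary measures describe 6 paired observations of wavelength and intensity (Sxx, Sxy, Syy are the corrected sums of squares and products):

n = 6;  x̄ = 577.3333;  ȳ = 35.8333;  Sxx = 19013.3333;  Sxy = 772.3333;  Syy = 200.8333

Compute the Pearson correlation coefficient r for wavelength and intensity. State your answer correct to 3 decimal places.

r = Sxy/√(Sxx·Syy) = 772.3333/√(3818510.470639) = 772.3333/1954.100937 = 0.395237

0.395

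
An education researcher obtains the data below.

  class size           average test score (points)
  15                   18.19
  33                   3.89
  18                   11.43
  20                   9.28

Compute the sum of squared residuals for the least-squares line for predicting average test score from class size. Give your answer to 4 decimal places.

19.1147

n = 4, Σx = 86, Σy = 42.79, Σxy = 792.56, Σx² = 2038, Σy² = 562.7715
Sxx = Σx² − (Σx)²/n = 2038 − 1849 = 189
Sxy = Σxy − (Σx)(Σy)/n = 792.56 − 919.985 = -127.425
Syy = Σy² − (Σy)²/n = 562.7715 − 457.746025 = 105.025475
b = Sxy/Sxx = -127.425/189 = -0.674206
SSE = Syy − b·Sxy = 105.025475 − (-0.674206)·(-127.425) = 19.114731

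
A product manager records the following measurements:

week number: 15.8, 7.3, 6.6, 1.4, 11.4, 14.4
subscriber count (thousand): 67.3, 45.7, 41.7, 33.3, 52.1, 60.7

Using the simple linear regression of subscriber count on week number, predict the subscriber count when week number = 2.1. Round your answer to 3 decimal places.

n = 6, Σx = 56.9, Σy = 300.8, Σxy = 3186.81, Σx² = 685.77
Sxx = Σx² − (Σx)²/n = 685.77 − 539.601667 = 146.168333
Sxy = Σxy − (Σx)(Σy)/n = 3186.81 − 2852.586667 = 334.223333
b = Sxy/Sxx = 334.223333/146.168333 = 2.286565
a = ȳ − b·x̄ = 50.133333 − 2.286565·9.483333 = 28.449079
ŷ(2.1) = a + b·2.1 = 28.449079 + 2.286565·2.1 = 33.250865

33.251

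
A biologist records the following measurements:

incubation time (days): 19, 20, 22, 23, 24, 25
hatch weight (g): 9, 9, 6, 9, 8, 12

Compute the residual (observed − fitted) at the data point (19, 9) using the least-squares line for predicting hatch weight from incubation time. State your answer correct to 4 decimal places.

1.0124

n = 6, Σx = 133, Σy = 53, Σxy = 1182, Σx² = 2975
Sxx = Σx² − (Σx)²/n = 2975 − 2948.166667 = 26.833333
Sxy = Σxy − (Σx)(Σy)/n = 1182 − 1174.833333 = 7.166667
b = Sxy/Sxx = 7.166667/26.833333 = 0.267081
a = ȳ − b·x̄ = 8.833333 − 0.267081·22.166667 = 2.913043
ŷ(19) = 2.913043 + 0.267081·19 = 7.987578
residual = y − ŷ = 9 − 7.987578 = 1.012422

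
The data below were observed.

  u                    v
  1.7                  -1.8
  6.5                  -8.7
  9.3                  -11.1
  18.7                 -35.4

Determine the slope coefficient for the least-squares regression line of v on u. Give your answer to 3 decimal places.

-2.010

n = 4, Σx = 36.2, Σy = -57, Σxy = -824.82, Σx² = 481.32
Sxx = Σx² − (Σx)²/n = 481.32 − 327.61 = 153.71
Sxy = Σxy − (Σx)(Σy)/n = -824.82 − (-515.85) = -308.97
b = Sxy/Sxx = -308.97/153.71 = -2.010084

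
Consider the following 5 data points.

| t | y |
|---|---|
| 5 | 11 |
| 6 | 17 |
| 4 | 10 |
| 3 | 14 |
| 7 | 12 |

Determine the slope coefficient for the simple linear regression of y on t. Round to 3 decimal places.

0.300

n = 5, Σx = 25, Σy = 64, Σxy = 323, Σx² = 135
Sxx = Σx² − (Σx)²/n = 135 − 125 = 10
Sxy = Σxy − (Σx)(Σy)/n = 323 − 320 = 3
b = Sxy/Sxx = 3/10 = 0.3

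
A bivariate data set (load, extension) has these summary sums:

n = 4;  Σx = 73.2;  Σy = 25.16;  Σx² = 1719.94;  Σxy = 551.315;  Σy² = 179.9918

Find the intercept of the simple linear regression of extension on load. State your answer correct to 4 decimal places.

Sxx = Σx² − (Σx)²/n = 1719.94 − 1339.56 = 380.38
Sxy = Σxy − (Σx)(Σy)/n = 551.315 − 460.428 = 90.887
b = Sxy/Sxx = 90.887/380.38 = 0.238937
a = ȳ − b·x̄ = 6.29 − 0.238937·18.3 = 1.917446

1.9174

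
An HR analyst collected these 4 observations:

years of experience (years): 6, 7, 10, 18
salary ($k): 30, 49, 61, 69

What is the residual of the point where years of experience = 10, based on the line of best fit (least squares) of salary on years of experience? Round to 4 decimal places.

9.4056

n = 4, Σx = 41, Σy = 209, Σxy = 2375, Σx² = 509
Sxx = Σx² − (Σx)²/n = 509 − 420.25 = 88.75
Sxy = Σxy − (Σx)(Σy)/n = 2375 − 2142.25 = 232.75
b = Sxy/Sxx = 232.75/88.75 = 2.622535
a = ȳ − b·x̄ = 52.25 − 2.622535·10.25 = 25.369014
ŷ(10) = 25.369014 + 2.622535·10 = 51.594366
residual = y − ŷ = 61 − 51.594366 = 9.405634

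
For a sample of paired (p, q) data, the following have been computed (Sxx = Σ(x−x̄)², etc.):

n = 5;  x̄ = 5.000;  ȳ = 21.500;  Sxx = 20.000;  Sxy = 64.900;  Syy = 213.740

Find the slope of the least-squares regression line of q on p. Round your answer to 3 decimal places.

3.245

b = Sxy/Sxx = 64.9/20 = 3.245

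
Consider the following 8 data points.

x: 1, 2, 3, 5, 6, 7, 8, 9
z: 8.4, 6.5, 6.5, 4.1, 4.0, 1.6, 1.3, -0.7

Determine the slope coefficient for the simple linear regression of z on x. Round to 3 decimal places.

-1.049

n = 8, Σx = 41, Σy = 31.7, Σxy = 100.7, Σx² = 269
Sxx = Σx² − (Σx)²/n = 269 − 210.125 = 58.875
Sxy = Σxy − (Σx)(Σy)/n = 100.7 − 162.4625 = -61.7625
b = Sxy/Sxx = -61.7625/58.875 = -1.049045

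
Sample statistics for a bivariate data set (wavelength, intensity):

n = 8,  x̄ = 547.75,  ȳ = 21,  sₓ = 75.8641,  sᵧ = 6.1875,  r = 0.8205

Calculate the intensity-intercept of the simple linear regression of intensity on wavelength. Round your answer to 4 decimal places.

-15.6556

b = r · sᵧ/sₓ = 0.8205 · 6.1875/75.8641 = 0.066920
a = ȳ − b·x̄ = 21 − 0.066920·547.75 = -15.655561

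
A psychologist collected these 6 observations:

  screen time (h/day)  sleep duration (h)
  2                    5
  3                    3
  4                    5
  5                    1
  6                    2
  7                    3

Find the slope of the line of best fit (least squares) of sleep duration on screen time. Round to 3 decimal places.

n = 6, Σx = 27, Σy = 19, Σxy = 77, Σx² = 139
Sxx = Σx² − (Σx)²/n = 139 − 121.5 = 17.5
Sxy = Σxy − (Σx)(Σy)/n = 77 − 85.5 = -8.5
b = Sxy/Sxx = -8.5/17.5 = -0.485714

-0.486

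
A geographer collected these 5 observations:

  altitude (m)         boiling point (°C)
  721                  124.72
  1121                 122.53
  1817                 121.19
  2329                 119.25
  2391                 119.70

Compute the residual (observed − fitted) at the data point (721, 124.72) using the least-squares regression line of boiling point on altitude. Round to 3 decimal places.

0.415

n = 5, Σx = 8379, Σy = 607.39, Σxy = 1011417.43, Σx² = 16219093
Sxx = Σx² − (Σx)²/n = 16219093 − 14041528.2 = 2177564.8
Sxy = Σxy − (Σx)(Σy)/n = 1011417.43 − 1017864.162 = -6446.732
b = Sxy/Sxx = -6446.732/2177564.8 = -0.002961
a = ȳ − b·x̄ = 121.478 − (-0.002961)·1675.8 = 126.439245
ŷ(721) = 126.439245 + (-0.002961)·721 = 124.304708
residual = y − ŷ = 124.72 − 124.304708 = 0.415292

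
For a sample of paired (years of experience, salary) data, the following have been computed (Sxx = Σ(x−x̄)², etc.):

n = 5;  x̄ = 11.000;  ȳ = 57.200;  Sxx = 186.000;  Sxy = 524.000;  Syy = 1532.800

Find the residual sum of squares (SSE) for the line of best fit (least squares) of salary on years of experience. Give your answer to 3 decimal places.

56.585

b = Sxy/Sxx = 524/186 = 2.817204
SSE = Syy − b·Sxy = 1532.8 − 2.817204·524 = 56.584946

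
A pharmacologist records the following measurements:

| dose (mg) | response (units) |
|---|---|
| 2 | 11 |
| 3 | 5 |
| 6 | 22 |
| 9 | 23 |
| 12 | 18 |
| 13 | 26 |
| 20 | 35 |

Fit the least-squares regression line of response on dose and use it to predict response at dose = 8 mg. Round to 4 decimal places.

n = 7, Σx = 65, Σy = 140, Σxy = 1630, Σx² = 843
Sxx = Σx² − (Σx)²/n = 843 − 603.571429 = 239.428571
Sxy = Σxy − (Σx)(Σy)/n = 1630 − 1300 = 330
b = Sxy/Sxx = 330/239.428571 = 1.378282
a = ȳ − b·x̄ = 20 − 1.378282·9.285714 = 7.201671
ŷ(8) = a + b·8 = 7.201671 + 1.378282·8 = 18.227924

18.2279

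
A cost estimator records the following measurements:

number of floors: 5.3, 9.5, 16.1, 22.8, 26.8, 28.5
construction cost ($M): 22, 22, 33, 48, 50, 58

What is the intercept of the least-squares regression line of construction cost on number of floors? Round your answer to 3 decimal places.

9.964

n = 6, Σx = 109, Σy = 233, Σxy = 4944.3, Σx² = 2427.88
Sxx = Σx² − (Σx)²/n = 2427.88 − 1980.166667 = 447.713333
Sxy = Σxy − (Σx)(Σy)/n = 4944.3 − 4232.833333 = 711.466667
b = Sxy/Sxx = 711.466667/447.713333 = 1.589112
a = ȳ − b·x̄ = 38.833333 − 1.589112·18.166667 = 9.964464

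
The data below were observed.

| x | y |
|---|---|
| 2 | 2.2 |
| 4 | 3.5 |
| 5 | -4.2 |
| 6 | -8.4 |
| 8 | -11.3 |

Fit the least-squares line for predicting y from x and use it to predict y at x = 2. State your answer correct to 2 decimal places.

4.22

n = 5, Σx = 25, Σy = -18.2, Σxy = -143.4, Σx² = 145
Sxx = Σx² − (Σx)²/n = 145 − 125 = 20
Sxy = Σxy − (Σx)(Σy)/n = -143.4 − (-91) = -52.4
b = Sxy/Sxx = -52.4/20 = -2.62
a = ȳ − b·x̄ = -3.64 − (-2.62)·5 = 9.46
ŷ(2) = a + b·2 = 9.46 + (-2.62)·2 = 4.22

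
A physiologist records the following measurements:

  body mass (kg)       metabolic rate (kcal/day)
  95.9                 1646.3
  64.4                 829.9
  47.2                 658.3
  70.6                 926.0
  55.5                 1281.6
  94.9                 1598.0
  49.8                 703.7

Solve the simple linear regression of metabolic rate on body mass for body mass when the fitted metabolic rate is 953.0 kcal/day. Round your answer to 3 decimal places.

60.495

n = 7, Σx = 478.3, Σy = 7643.8, Σxy = 565596.35, Σx² = 35122.67
Sxx = Σx² − (Σx)²/n = 35122.67 − 32681.555714 = 2441.114286
Sxy = Σxy − (Σx)(Σy)/n = 565596.35 − 522289.934286 = 43306.415714
b = Sxy/Sxx = 43306.415714/2441.114286 = 17.740429
a = ȳ − b·x̄ = 1091.971429 − 17.740429·68.328571 = -120.206771
Set a + b·x = 953.0: x = (953.0 − (-120.206771)) / 17.740429 = 60.494971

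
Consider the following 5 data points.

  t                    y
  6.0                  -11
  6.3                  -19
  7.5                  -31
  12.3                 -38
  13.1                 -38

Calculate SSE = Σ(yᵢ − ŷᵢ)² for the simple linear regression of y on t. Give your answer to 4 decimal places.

n = 5, Σx = 45.2, Σy = -137, Σxy = -1383.4, Σx² = 454.84, Σy² = 4331
Sxx = Σx² − (Σx)²/n = 454.84 − 408.608 = 46.232
Sxy = Σxy − (Σx)(Σy)/n = -1383.4 − (-1238.48) = -144.92
Syy = Σy² − (Σy)²/n = 4331 − 3753.8 = 577.2
b = Sxy/Sxx = -144.92/46.232 = -3.134625
SSE = Syy − b·Sxy = 577.2 − (-3.134625)·(-144.92) = 122.930092

122.9301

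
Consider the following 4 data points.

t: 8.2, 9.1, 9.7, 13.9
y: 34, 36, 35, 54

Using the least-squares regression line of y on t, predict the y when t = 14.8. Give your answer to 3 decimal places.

56.649

n = 4, Σx = 40.9, Σy = 159, Σxy = 1696.5, Σx² = 437.35
Sxx = Σx² − (Σx)²/n = 437.35 − 418.2025 = 19.1475
Sxy = Σxy − (Σx)(Σy)/n = 1696.5 − 1625.775 = 70.725
b = Sxy/Sxx = 70.725/19.1475 = 3.693694
a = ȳ − b·x̄ = 39.75 − 3.693694·10.225 = 1.981982
ŷ(14.8) = a + b·14.8 = 1.981982 + 3.693694·14.8 = 56.648649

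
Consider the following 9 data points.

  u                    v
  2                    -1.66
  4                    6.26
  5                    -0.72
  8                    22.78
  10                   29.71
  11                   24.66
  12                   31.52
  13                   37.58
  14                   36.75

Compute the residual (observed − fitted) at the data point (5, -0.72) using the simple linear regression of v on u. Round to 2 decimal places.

-8.26

n = 9, Σx = 79, Σy = 186.88, Σxy = 2150, Σx² = 839
Sxx = Σx² − (Σx)²/n = 839 − 693.444444 = 145.555556
Sxy = Σxy − (Σx)(Σy)/n = 2150 − 1640.391111 = 509.608889
b = Sxy/Sxx = 509.608889/145.555556 = 3.501130
a = ȳ − b·x̄ = 20.764444 − 3.501130·8.777778 = -9.967695
ŷ(5) = -9.967695 + 3.501130·5 = 7.537954
residual = y − ŷ = -0.72 − 7.537954 = -8.257954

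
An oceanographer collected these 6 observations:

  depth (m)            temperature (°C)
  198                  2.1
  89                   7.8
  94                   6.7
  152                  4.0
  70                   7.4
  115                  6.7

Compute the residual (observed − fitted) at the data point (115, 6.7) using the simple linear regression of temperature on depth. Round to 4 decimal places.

0.7029

n = 6, Σx = 718, Σy = 34.7, Σxy = 3636.3, Σx² = 97190
Sxx = Σx² − (Σx)²/n = 97190 − 85920.666667 = 11269.333333
Sxy = Σxy − (Σx)(Σy)/n = 3636.3 − 4152.433333 = -516.133333
b = Sxy/Sxx = -516.133333/11269.333333 = -0.045800
a = ȳ − b·x̄ = 5.783333 − (-0.045800)·119.666667 = 11.264044
ŷ(115) = 11.264044 + (-0.045800)·115 = 5.997066
residual = y − ŷ = 6.7 − 5.997066 = 0.702934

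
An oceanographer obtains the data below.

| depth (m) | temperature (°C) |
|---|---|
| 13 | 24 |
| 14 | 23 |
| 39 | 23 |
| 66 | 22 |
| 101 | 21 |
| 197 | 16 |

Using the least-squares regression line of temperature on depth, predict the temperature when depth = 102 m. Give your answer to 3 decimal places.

20.272

n = 6, Σx = 430, Σy = 129, Σxy = 8256, Σx² = 55252
Sxx = Σx² − (Σx)²/n = 55252 − 30816.666667 = 24435.333333
Sxy = Σxy − (Σx)(Σy)/n = 8256 − 9245 = -989
b = Sxy/Sxx = -989/24435.333333 = -0.040474
a = ȳ − b·x̄ = 21.5 − (-0.040474)·71.666667 = 24.400649
ŷ(102) = a + b·102 = 24.400649 + (-0.040474)·102 = 20.272283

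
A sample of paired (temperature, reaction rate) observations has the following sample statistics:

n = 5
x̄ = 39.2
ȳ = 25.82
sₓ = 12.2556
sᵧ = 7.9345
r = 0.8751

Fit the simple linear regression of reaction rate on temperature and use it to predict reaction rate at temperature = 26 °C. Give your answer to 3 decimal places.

18.341

b = r · sᵧ/sₓ = 0.8751 · 7.9345/12.2556 = 0.566556
a = ȳ − b·x̄ = 25.82 − 0.566556·39.2 = 3.611014
ŷ(26) = a + b·26 = 3.611014 + 0.566556·26 = 18.341464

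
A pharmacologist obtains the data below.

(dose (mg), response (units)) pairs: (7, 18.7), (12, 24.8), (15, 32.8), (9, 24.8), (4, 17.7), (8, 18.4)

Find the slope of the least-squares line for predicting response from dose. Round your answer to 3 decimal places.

n = 6, Σx = 55, Σy = 137.2, Σxy = 1361.7, Σx² = 579
Sxx = Σx² − (Σx)²/n = 579 − 504.166667 = 74.833333
Sxy = Σxy − (Σx)(Σy)/n = 1361.7 − 1257.666667 = 104.033333
b = Sxy/Sxx = 104.033333/74.833333 = 1.390200

1.390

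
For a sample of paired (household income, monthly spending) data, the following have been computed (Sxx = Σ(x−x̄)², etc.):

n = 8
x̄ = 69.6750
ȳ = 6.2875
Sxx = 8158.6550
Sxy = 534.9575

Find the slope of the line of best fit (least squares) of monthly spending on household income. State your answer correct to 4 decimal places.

0.0656

b = Sxy/Sxx = 534.9575/8158.655 = 0.065569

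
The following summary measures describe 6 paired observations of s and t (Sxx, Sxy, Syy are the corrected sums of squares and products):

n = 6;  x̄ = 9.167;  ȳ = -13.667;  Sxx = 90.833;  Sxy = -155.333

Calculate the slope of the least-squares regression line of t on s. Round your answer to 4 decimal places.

b = Sxy/Sxx = -155.333/90.833 = -1.710094

-1.7101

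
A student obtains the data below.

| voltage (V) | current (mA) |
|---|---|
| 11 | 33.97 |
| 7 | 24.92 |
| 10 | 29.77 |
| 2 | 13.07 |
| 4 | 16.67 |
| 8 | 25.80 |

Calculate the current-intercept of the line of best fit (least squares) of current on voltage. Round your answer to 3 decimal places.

n = 6, Σx = 42, Σy = 144.2, Σxy = 1145.03, Σx² = 354
Sxx = Σx² − (Σx)²/n = 354 − 294 = 60
Sxy = Σxy − (Σx)(Σy)/n = 1145.03 − 1009.4 = 135.63
b = Sxy/Sxx = 135.63/60 = 2.2605
a = ȳ − b·x̄ = 24.033333 − 2.2605·7 = 8.209833

8.210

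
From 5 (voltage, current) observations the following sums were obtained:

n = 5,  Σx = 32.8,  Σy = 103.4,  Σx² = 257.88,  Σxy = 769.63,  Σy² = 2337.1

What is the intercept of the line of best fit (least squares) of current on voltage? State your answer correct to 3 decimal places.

Sxx = Σx² − (Σx)²/n = 257.88 − 215.168 = 42.712
Sxy = Σxy − (Σx)(Σy)/n = 769.63 − 678.304 = 91.326
b = Sxy/Sxx = 91.326/42.712 = 2.138181
a = ȳ − b·x̄ = 20.68 − 2.138181·6.56 = 6.653531

6.654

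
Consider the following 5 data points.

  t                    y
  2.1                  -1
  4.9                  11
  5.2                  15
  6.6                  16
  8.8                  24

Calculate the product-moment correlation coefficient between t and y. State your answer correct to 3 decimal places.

0.978

n = 5, Σx = 27.6, Σy = 65, Σxy = 446.6, Σx² = 176.46, Σy² = 1179
Sxx = Σx² − (Σx)²/n = 176.46 − 152.352 = 24.108
Sxy = Σxy − (Σx)(Σy)/n = 446.6 − 358.8 = 87.8
Syy = Σy² − (Σy)²/n = 1179 − 845 = 334
r = Sxy/√(Sxx·Syy) = 87.8/√(8052.072) = 87.8/89.733338 = 0.978455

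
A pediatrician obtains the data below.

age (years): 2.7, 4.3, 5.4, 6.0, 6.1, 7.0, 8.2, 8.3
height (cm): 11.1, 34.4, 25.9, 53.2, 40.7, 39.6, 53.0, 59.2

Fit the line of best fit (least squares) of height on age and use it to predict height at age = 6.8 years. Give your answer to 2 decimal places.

n = 8, Σx = 48, Σy = 317.1, Σxy = 2088.38, Σx² = 313.28
Sxx = Σx² − (Σx)²/n = 313.28 − 288 = 25.28
Sxy = Σxy − (Σx)(Σy)/n = 2088.38 − 1902.6 = 185.78
b = Sxy/Sxx = 185.78/25.28 = 7.348892
a = ȳ − b·x̄ = 39.6375 − 7.348892·6 = -4.455854
ŷ(6.8) = a + b·6.8 = -4.455854 + 7.348892·6.8 = 45.516614

45.52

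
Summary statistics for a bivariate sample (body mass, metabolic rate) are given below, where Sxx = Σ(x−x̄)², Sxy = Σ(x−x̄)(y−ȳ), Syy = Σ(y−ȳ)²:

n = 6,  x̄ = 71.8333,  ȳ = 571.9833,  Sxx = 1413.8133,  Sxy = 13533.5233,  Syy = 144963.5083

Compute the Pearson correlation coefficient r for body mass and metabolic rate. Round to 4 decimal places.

0.9453

r = Sxy/√(Sxx·Syy) = 13533.5233/√(204951336.049200) = 13533.5233/14316.121544 = 0.945334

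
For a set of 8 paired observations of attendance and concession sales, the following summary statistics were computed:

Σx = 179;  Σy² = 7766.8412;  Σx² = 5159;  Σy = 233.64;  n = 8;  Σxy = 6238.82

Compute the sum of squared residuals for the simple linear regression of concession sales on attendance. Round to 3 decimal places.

57.350

Sxx = Σx² − (Σx)²/n = 5159 − 4005.125 = 1153.875
Sxy = Σxy − (Σx)(Σy)/n = 6238.82 − 5227.695 = 1011.125
Syy = Σy² − (Σy)²/n = 7766.8412 − 6823.4562 = 943.385
b = Sxy/Sxx = 1011.125/1153.875 = 0.876286
SSE = Syy − b·Sxy = 943.385 − 0.876286·1011.125 = 57.349887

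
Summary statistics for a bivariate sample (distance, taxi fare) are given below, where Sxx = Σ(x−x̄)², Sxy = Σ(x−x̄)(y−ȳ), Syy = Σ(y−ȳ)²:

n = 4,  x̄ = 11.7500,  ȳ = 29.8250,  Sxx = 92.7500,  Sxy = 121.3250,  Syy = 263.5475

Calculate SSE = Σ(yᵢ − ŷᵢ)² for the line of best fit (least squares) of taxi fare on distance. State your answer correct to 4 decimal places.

104.8439

b = Sxy/Sxx = 121.325/92.75 = 1.308086
SSE = Syy − b·Sxy = 263.5475 − 1.308086·121.325 = 104.843935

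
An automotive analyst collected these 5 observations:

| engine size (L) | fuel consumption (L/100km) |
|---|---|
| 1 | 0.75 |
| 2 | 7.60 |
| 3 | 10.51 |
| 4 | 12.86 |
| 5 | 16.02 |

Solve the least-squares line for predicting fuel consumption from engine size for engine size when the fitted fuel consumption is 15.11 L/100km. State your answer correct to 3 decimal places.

n = 5, Σx = 15, Σy = 47.74, Σxy = 179.02, Σx² = 55
Sxx = Σx² − (Σx)²/n = 55 − 45 = 10
Sxy = Σxy − (Σx)(Σy)/n = 179.02 − 143.22 = 35.8
b = Sxy/Sxx = 35.8/10 = 3.58
a = ȳ − b·x̄ = 9.548 − 3.58·3 = -1.192
Set a + b·x = 15.11: x = (15.11 − (-1.192)) / 3.58 = 4.553631

4.554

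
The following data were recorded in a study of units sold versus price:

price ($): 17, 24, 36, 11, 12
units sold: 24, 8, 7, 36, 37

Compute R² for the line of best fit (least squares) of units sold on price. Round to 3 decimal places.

0.834

n = 5, Σx = 100, Σy = 112, Σxy = 1692, Σx² = 2426, Σy² = 3354
Sxx = Σx² − (Σx)²/n = 2426 − 2000 = 426
Sxy = Σxy − (Σx)(Σy)/n = 1692 − 2240 = -548
Syy = Σy² − (Σy)²/n = 3354 − 2508.8 = 845.2
R² = Sxy²/(Sxx·Syy) = (-548)²/(426·845.2) = 0.834050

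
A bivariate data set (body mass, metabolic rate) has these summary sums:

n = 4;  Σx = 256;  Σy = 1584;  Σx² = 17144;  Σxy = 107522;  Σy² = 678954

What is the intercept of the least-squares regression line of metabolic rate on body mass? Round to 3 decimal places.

Sxx = Σx² − (Σx)²/n = 17144 − 16384 = 760
Sxy = Σxy − (Σx)(Σy)/n = 107522 − 101376 = 6146
b = Sxy/Sxx = 6146/760 = 8.086842
a = ȳ − b·x̄ = 396 − 8.086842·64 = -121.557895

-121.558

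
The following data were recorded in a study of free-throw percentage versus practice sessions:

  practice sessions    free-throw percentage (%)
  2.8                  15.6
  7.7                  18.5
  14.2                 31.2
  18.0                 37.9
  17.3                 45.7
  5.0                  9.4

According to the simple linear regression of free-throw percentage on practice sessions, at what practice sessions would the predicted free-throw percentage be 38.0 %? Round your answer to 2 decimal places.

n = 6, Σx = 65, Σy = 158.3, Σxy = 2148.98, Σx² = 917.06
Sxx = Σx² − (Σx)²/n = 917.06 − 704.166667 = 212.893333
Sxy = Σxy − (Σx)(Σy)/n = 2148.98 − 1714.916667 = 434.063333
b = Sxy/Sxx = 434.063333/212.893333 = 2.038877
a = ȳ − b·x̄ = 26.383333 − 2.038877·10.833333 = 4.295499
Set a + b·x = 38.0: x = (38.0 − 4.295499) / 2.038877 = 16.530914

16.53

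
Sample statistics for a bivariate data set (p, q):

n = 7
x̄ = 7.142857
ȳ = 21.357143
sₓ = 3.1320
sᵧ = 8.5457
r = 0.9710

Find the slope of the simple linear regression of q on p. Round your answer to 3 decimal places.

b = r · sᵧ/sₓ = 0.971 · 8.5457/3.132 = 2.649385

2.649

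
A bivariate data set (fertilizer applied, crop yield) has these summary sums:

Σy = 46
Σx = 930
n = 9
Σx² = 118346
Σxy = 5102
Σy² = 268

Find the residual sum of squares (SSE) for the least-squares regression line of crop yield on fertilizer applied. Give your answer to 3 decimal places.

Sxx = Σx² − (Σx)²/n = 118346 − 96100 = 22246
Sxy = Σxy − (Σx)(Σy)/n = 5102 − 4753.333333 = 348.666667
Syy = Σy² − (Σy)²/n = 268 − 235.111111 = 32.888889
b = Sxy/Sxx = 348.666667/22246 = 0.015673
SSE = Syy − b·Sxy = 32.888889 − 0.015673·348.666667 = 27.424156

27.424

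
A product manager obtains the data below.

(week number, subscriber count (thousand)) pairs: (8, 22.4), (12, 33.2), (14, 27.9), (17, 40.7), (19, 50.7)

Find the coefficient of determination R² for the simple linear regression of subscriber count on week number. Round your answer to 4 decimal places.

0.8403

n = 5, Σx = 70, Σy = 174.9, Σxy = 2623.4, Σx² = 1054, Σy² = 6609.39
Sxx = Σx² − (Σx)²/n = 1054 − 980 = 74
Sxy = Σxy − (Σx)(Σy)/n = 2623.4 − 2448.6 = 174.8
Syy = Σy² − (Σy)²/n = 6609.39 − 6118.002 = 491.388
R² = Sxy²/(Sxx·Syy) = (174.8)²/(74·491.388) = 0.840285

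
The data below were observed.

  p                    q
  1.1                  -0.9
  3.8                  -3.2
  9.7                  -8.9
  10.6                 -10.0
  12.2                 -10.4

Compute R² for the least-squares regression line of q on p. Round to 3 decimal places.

0.992

n = 5, Σx = 37.4, Σy = -33.4, Σxy = -332.36, Σx² = 370.94, Σy² = 298.42
Sxx = Σx² − (Σx)²/n = 370.94 − 279.752 = 91.188
Sxy = Σxy − (Σx)(Σy)/n = -332.36 − (-249.832) = -82.528
Syy = Σy² − (Σy)²/n = 298.42 − 223.112 = 75.308
R² = Sxy²/(Sxx·Syy) = (-82.528)²/(91.188·75.308) = 0.991799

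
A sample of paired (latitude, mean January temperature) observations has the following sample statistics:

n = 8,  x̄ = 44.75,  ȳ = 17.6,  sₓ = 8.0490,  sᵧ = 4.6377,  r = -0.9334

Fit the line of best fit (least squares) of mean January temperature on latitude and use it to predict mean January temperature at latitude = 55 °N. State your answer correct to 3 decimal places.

b = r · sᵧ/sₓ = -0.9334 · 4.6377/8.049 = -0.537810
a = ȳ − b·x̄ = 17.6 − (-0.537810)·44.75 = 41.666978
ŷ(55) = a + b·55 = 41.666978 + (-0.537810)·55 = 12.087452

12.087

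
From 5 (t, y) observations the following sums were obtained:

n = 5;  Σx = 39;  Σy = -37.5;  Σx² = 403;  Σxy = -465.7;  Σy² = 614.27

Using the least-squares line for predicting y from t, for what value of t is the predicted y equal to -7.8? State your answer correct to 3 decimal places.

Sxx = Σx² − (Σx)²/n = 403 − 304.2 = 98.8
Sxy = Σxy − (Σx)(Σy)/n = -465.7 − (-292.5) = -173.2
b = Sxy/Sxx = -173.2/98.8 = -1.753036
a = ȳ − b·x̄ = -7.5 − (-1.753036)·7.8 = 6.173684
Set a + b·x = -7.8: x = (-7.8 − 6.173684) / (-1.753036) = 7.971132

7.971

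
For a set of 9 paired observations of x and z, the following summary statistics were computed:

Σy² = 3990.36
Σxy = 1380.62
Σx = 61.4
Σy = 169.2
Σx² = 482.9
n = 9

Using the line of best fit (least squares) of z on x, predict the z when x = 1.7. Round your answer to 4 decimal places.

0.6925

Sxx = Σx² − (Σx)²/n = 482.9 − 418.884444 = 64.015556
Sxy = Σxy − (Σx)(Σy)/n = 1380.62 − 1154.32 = 226.3
b = Sxy/Sxx = 226.3/64.015556 = 3.535078
a = ȳ − b·x̄ = 18.8 − 3.535078·6.822222 = -5.317090
ŷ(1.7) = a + b·1.7 = -5.317090 + 3.535078·1.7 = 0.692543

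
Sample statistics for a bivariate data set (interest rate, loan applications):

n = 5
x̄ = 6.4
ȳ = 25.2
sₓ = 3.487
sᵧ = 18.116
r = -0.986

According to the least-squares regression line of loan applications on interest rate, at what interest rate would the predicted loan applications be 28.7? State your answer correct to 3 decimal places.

b = r · sᵧ/sₓ = -0.986 · 18.116/3.487 = -5.122563
a = ȳ − b·x̄ = 25.2 − (-5.122563)·6.4 = 57.984401
Set a + b·x = 28.7: x = (28.7 − 57.984401) / (-5.122563) = 5.716748

5.717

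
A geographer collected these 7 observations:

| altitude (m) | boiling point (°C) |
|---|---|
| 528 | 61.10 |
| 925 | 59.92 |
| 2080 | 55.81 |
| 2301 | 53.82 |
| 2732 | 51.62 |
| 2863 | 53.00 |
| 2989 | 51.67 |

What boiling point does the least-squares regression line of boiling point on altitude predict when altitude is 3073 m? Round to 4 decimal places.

n = 7, Σx = 14418, Σy = 386.94, Σxy = 774817.89, Σx² = 35350124
Sxx = Σx² − (Σx)²/n = 35350124 − 29696960.571429 = 5653163.428571
Sxy = Σxy − (Σx)(Σy)/n = 774817.89 − 796985.845714 = -22167.955714
b = Sxy/Sxx = -22167.955714/5653163.428571 = -0.003921
a = ȳ − b·x̄ = 55.277143 − (-0.003921)·2059.714286 = 63.353976
ŷ(3073) = a + b·3073 = 63.353976 + (-0.003921)·3073 = 51.303709

51.3037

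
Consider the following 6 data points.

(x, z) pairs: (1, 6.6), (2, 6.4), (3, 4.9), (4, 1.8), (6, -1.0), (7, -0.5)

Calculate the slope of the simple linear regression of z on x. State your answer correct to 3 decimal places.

n = 6, Σx = 23, Σy = 18.2, Σxy = 31.8, Σx² = 115
Sxx = Σx² − (Σx)²/n = 115 − 88.166667 = 26.833333
Sxy = Σxy − (Σx)(Σy)/n = 31.8 − 69.766667 = -37.966667
b = Sxy/Sxx = -37.966667/26.833333 = -1.414907

-1.415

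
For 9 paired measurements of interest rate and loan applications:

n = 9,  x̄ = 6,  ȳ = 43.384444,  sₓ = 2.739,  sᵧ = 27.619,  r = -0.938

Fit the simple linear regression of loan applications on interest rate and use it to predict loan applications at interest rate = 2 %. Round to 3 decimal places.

81.218

b = r · sᵧ/sₓ = -0.938 · 27.619/2.739 = -9.458424
a = ȳ − b·x̄ = 43.384444 − (-9.458424)·6 = 100.134985
ŷ(2) = a + b·2 = 100.134985 + (-9.458424)·2 = 81.218138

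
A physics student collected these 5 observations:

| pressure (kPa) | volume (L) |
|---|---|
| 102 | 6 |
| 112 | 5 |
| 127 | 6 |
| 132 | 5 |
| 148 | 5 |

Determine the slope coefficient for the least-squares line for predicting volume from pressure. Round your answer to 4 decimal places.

-0.0152

n = 5, Σx = 621, Σy = 27, Σxy = 3334, Σx² = 78405
Sxx = Σx² − (Σx)²/n = 78405 − 77128.2 = 1276.8
Sxy = Σxy − (Σx)(Σy)/n = 3334 − 3353.4 = -19.4
b = Sxy/Sxx = -19.4/1276.8 = -0.015194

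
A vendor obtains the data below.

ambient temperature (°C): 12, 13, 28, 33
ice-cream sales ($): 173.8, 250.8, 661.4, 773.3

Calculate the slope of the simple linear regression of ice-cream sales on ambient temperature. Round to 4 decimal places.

n = 4, Σx = 86, Σy = 1859.3, Σxy = 49384.1, Σx² = 2186
Sxx = Σx² − (Σx)²/n = 2186 − 1849 = 337
Sxy = Σxy − (Σx)(Σy)/n = 49384.1 − 39974.95 = 9409.15
b = Sxy/Sxx = 9409.15/337 = 27.920326

27.9203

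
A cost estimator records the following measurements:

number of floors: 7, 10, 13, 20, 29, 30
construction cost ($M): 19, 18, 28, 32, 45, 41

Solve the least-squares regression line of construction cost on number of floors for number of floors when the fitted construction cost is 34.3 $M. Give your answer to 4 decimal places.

n = 6, Σx = 109, Σy = 183, Σxy = 3852, Σx² = 2459
Sxx = Σx² − (Σx)²/n = 2459 − 1980.166667 = 478.833333
Sxy = Σxy − (Σx)(Σy)/n = 3852 − 3324.5 = 527.5
b = Sxy/Sxx = 527.5/478.833333 = 1.101636
a = ȳ − b·x̄ = 30.5 − 1.101636·18.166667 = 10.486947
Set a + b·x = 34.3: x = (34.3 − 10.486947) / 1.101636 = 21.616082

21.6161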